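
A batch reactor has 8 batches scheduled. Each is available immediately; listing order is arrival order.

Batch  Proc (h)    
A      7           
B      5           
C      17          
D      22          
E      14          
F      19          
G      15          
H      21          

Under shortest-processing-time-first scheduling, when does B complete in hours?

5

SPT (increasing processing time): B A E G C F H D.
B: 0→5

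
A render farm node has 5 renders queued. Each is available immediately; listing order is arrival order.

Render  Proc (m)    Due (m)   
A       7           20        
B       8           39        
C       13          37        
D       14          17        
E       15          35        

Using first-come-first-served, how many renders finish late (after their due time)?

FIFO (arrival order): A B C D E.
A: 0→7, due 20, tardiness 0
B: 7→15, due 39, tardiness 0
C: 15→28, due 37, tardiness 0
D: 28→42, due 17, tardiness 25
E: 42→57, due 35, tardiness 22
Late renders: 2.

2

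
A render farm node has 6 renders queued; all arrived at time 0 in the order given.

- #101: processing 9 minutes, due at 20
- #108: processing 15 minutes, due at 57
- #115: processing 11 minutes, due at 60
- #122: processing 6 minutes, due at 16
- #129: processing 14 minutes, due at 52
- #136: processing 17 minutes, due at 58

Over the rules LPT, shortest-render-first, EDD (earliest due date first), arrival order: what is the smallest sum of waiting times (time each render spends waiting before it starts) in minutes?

142

LPT (decreasing processing time): #136 #108 #129 #115 #101 #122.
#136: waits 0, runs 0→17
#108: waits 17, runs 17→32
#129: waits 32, runs 32→46
#115: waits 46, runs 46→57
#101: waits 57, runs 57→66
#122: waits 66, runs 66→72
Sum = 0+17+32+46+57+66 = 218.
SPT (increasing processing time): #122 #101 #115 #129 #108 #136.
#122: waits 0, runs 0→6
#101: waits 6, runs 6→15
#115: waits 15, runs 15→26
#129: waits 26, runs 26→40
#108: waits 40, runs 40→55
#136: waits 55, runs 55→72
Sum = 0+6+15+26+40+55 = 142.
EDD (increasing due date): #122 #101 #129 #108 #136 #115.
#122: waits 0, runs 0→6
#101: waits 6, runs 6→15
#129: waits 15, runs 15→29
#108: waits 29, runs 29→44
#136: waits 44, runs 44→61
#115: waits 61, runs 61→72
Sum = 0+6+15+29+44+61 = 155.
FIFO (arrival order): #101 #108 #115 #122 #129 #136.
#101: waits 0, runs 0→9
#108: waits 9, runs 9→24
#115: waits 24, runs 24→35
#122: waits 35, runs 35→41
#129: waits 41, runs 41→55
#136: waits 55, runs 55→72
Sum = 0+9+24+35+41+55 = 164.
LPT 218, SPT 142, EDD 155, FIFO 164 → minimum 142.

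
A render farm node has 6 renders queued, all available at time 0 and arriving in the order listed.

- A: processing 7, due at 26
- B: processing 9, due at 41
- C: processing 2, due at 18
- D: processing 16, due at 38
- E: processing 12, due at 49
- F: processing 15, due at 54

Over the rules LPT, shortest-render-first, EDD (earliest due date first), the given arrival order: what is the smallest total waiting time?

LPT (decreasing processing time): D F E B A C.
D: waits 0, runs 0→16
F: waits 16, runs 16→31
E: waits 31, runs 31→43
B: waits 43, runs 43→52
A: waits 52, runs 52→59
C: waits 59, runs 59→61
Sum = 0+16+31+43+52+59 = 201.
SPT (increasing processing time): C A B E F D.
C: waits 0, runs 0→2
A: waits 2, runs 2→9
B: waits 9, runs 9→18
E: waits 18, runs 18→30
F: waits 30, runs 30→45
D: waits 45, runs 45→61
Sum = 0+2+9+18+30+45 = 104.
EDD (increasing due date): C A D B E F.
C: waits 0, runs 0→2
A: waits 2, runs 2→9
D: waits 9, runs 9→25
B: waits 25, runs 25→34
E: waits 34, runs 34→46
F: waits 46, runs 46→61
Sum = 0+2+9+25+34+46 = 116.
FIFO (arrival order): A B C D E F.
A: waits 0, runs 0→7
B: waits 7, runs 7→16
C: waits 16, runs 16→18
D: waits 18, runs 18→34
E: waits 34, runs 34→46
F: waits 46, runs 46→61
Sum = 0+7+16+18+34+46 = 121.
LPT 201, SPT 104, EDD 116, FIFO 121 → minimum 104.

104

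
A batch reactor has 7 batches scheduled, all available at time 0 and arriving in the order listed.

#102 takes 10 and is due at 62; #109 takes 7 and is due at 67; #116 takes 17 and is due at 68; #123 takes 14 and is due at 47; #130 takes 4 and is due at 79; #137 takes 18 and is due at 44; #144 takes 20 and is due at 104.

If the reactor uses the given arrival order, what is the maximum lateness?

FIFO (arrival order): #102 #109 #116 #123 #130 #137 #144.
#102: 0→10, due 62, lateness -52
#109: 10→17, due 67, lateness -50
#116: 17→34, due 68, lateness -34
#123: 34→48, due 47, lateness 1
#130: 48→52, due 79, lateness -27
#137: 52→70, due 44, lateness 26
#144: 70→90, due 104, lateness -14
Maximum = 26.

26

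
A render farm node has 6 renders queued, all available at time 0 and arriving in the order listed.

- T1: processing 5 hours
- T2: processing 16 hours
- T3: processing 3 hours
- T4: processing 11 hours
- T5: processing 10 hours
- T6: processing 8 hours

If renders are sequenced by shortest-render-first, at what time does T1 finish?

8

SPT (increasing processing time): T3 T1 T6 T5 T4 T2.
T3: 0→3
T1: 3→8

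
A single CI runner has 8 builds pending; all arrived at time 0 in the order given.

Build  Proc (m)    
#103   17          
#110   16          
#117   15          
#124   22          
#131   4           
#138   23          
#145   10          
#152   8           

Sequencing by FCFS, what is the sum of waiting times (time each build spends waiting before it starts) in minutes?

446

FIFO (arrival order): #103 #110 #117 #124 #131 #138 #145 #152.
#103: waits 0, runs 0→17
#110: waits 17, runs 17→33
#117: waits 33, runs 33→48
#124: waits 48, runs 48→70
#131: waits 70, runs 70→74
#138: waits 74, runs 74→97
#145: waits 97, runs 97→107
#152: waits 107, runs 107→115
Sum = 0+17+33+48+70+74+97+107 = 446.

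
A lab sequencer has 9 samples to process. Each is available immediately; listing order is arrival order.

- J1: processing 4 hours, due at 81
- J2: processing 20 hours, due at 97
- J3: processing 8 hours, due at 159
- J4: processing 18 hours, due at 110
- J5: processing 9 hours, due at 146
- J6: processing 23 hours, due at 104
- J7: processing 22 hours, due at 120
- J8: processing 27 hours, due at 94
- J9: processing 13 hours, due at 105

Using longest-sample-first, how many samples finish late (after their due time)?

2

LPT (decreasing processing time): J8 J6 J7 J2 J4 J9 J5 J3 J1.
J8: 0→27, due 94, tardiness 0
J6: 27→50, due 104, tardiness 0
J7: 50→72, due 120, tardiness 0
J2: 72→92, due 97, tardiness 0
J4: 92→110, due 110, tardiness 0
J9: 110→123, due 105, tardiness 18
J5: 123→132, due 146, tardiness 0
J3: 132→140, due 159, tardiness 0
J1: 140→144, due 81, tardiness 63
Late samples: 2.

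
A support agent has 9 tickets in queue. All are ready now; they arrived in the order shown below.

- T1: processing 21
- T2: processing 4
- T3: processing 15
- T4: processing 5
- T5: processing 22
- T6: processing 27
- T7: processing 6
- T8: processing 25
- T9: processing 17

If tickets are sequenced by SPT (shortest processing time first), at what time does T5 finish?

90

SPT (increasing processing time): T2 T4 T7 T3 T9 T1 T5 T8 T6.
T2: 0→4
T4: 4→9
T7: 9→15
T3: 15→30
T9: 30→47
T1: 47→68
T5: 68→90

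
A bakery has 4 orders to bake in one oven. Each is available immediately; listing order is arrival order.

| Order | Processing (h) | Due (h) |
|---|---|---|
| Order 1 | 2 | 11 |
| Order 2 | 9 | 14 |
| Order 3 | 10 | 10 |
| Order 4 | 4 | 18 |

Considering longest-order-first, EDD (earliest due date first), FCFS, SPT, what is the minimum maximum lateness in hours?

LPT (decreasing processing time): Order 3 Order 2 Order 4 Order 1.
Order 3: 0→10, due 10, lateness 0
Order 2: 10→19, due 14, lateness 5
Order 4: 19→23, due 18, lateness 5
Order 1: 23→25, due 11, lateness 14
Maximum = 14.
EDD (increasing due date): Order 3 Order 1 Order 2 Order 4.
Order 3: 0→10, due 10, lateness 0
Order 1: 10→12, due 11, lateness 1
Order 2: 12→21, due 14, lateness 7
Order 4: 21→25, due 18, lateness 7
Maximum = 7.
FIFO (arrival order): Order 1 Order 2 Order 3 Order 4.
Order 1: 0→2, due 11, lateness -9
Order 2: 2→11, due 14, lateness -3
Order 3: 11→21, due 10, lateness 11
Order 4: 21→25, due 18, lateness 7
Maximum = 11.
SPT (increasing processing time): Order 1 Order 4 Order 2 Order 3.
Order 1: 0→2, due 11, lateness -9
Order 4: 2→6, due 18, lateness -12
Order 2: 6→15, due 14, lateness 1
Order 3: 15→25, due 10, lateness 15
Maximum = 15.
LPT 14, EDD 7, FIFO 11, SPT 15 → minimum 7.

7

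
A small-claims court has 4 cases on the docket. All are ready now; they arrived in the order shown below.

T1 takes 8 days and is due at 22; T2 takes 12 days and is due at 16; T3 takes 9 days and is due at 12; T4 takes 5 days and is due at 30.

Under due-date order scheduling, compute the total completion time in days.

93

EDD (increasing due date): T3 T2 T1 T4.
T3: 0→9
T2: 9→21
T1: 21→29
T4: 29→34
Sum = 9+21+29+34 = 93.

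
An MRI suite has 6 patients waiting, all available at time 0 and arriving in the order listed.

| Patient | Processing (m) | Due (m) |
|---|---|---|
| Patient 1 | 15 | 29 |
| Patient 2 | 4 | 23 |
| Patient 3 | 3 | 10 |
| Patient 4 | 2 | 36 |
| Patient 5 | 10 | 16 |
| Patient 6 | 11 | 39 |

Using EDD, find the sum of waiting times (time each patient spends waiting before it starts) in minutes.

EDD (increasing due date): Patient 3 Patient 5 Patient 2 Patient 1 Patient 4 Patient 6.
Patient 3: waits 0, runs 0→3
Patient 5: waits 3, runs 3→13
Patient 2: waits 13, runs 13→17
Patient 1: waits 17, runs 17→32
Patient 4: waits 32, runs 32→34
Patient 6: waits 34, runs 34→45
Sum = 0+3+13+17+32+34 = 99.

99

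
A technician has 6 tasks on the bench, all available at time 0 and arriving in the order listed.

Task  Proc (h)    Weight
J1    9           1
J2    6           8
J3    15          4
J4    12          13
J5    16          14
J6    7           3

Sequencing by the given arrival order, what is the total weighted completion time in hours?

1802

FIFO (arrival order): J1 J2 J3 J4 J5 J6.
J1: finishes 9, weight 1, w·C = 9
J2: finishes 15, weight 8, w·C = 120
J3: finishes 30, weight 4, w·C = 120
J4: finishes 42, weight 13, w·C = 546
J5: finishes 58, weight 14, w·C = 812
J6: finishes 65, weight 3, w·C = 195
Sum = 9+120+120+546+812+195 = 1802.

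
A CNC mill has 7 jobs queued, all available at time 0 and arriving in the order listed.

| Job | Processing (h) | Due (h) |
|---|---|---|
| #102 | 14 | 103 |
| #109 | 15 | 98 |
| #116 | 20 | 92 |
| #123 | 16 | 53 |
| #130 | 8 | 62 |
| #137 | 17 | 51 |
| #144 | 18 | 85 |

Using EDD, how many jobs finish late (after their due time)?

1

EDD (increasing due date): #137 #123 #130 #144 #116 #109 #102.
#137: 0→17, due 51, tardiness 0
#123: 17→33, due 53, tardiness 0
#130: 33→41, due 62, tardiness 0
#144: 41→59, due 85, tardiness 0
#116: 59→79, due 92, tardiness 0
#109: 79→94, due 98, tardiness 0
#102: 94→108, due 103, tardiness 5
Late jobs: 1.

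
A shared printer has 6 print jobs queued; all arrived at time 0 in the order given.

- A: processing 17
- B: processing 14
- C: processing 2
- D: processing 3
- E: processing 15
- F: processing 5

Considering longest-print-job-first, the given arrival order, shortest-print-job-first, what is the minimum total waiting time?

80

LPT (decreasing processing time): A E B F D C.
A: waits 0, runs 0→17
E: waits 17, runs 17→32
B: waits 32, runs 32→46
F: waits 46, runs 46→51
D: waits 51, runs 51→54
C: waits 54, runs 54→56
Sum = 0+17+32+46+51+54 = 200.
FIFO (arrival order): A B C D E F.
A: waits 0, runs 0→17
B: waits 17, runs 17→31
C: waits 31, runs 31→33
D: waits 33, runs 33→36
E: waits 36, runs 36→51
F: waits 51, runs 51→56
Sum = 0+17+31+33+36+51 = 168.
SPT (increasing processing time): C D F B E A.
C: waits 0, runs 0→2
D: waits 2, runs 2→5
F: waits 5, runs 5→10
B: waits 10, runs 10→24
E: waits 24, runs 24→39
A: waits 39, runs 39→56
Sum = 0+2+5+10+24+39 = 80.
LPT 200, FIFO 168, SPT 80 → minimum 80.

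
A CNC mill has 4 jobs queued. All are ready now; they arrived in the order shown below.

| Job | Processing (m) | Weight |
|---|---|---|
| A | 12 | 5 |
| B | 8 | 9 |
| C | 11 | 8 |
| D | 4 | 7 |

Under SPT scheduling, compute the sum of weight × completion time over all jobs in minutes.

SPT (increasing processing time): D B C A.
D: finishes 4, weight 7, w·C = 28
B: finishes 12, weight 9, w·C = 108
C: finishes 23, weight 8, w·C = 184
A: finishes 35, weight 5, w·C = 175
Sum = 28+108+184+175 = 495.

495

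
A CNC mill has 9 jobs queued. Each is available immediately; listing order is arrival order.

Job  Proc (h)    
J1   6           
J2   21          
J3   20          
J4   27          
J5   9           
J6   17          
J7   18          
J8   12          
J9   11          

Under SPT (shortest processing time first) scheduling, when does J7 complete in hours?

SPT (increasing processing time): J1 J5 J9 J8 J6 J7 J3 J2 J4.
J1: 0→6
J5: 6→15
J9: 15→26
J8: 26→38
J6: 38→55
J7: 55→73

73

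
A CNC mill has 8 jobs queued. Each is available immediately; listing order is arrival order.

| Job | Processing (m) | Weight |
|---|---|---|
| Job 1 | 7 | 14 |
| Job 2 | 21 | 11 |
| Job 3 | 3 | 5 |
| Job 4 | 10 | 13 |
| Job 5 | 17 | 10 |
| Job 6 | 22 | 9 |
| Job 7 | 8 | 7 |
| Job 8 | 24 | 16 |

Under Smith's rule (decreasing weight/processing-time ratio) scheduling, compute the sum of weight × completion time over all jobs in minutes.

4124

WSPT (decreasing weight/processing-time ratio): Job 1 Job 3 Job 4 Job 7 Job 8 Job 5 Job 2 Job 6.
Job 1: finishes 7, weight 14, w·C = 98
Job 3: finishes 10, weight 5, w·C = 50
Job 4: finishes 20, weight 13, w·C = 260
Job 7: finishes 28, weight 7, w·C = 196
Job 8: finishes 52, weight 16, w·C = 832
Job 5: finishes 69, weight 10, w·C = 690
Job 2: finishes 90, weight 11, w·C = 990
Job 6: finishes 112, weight 9, w·C = 1008
Sum = 98+50+260+196+832+690+990+1008 = 4124.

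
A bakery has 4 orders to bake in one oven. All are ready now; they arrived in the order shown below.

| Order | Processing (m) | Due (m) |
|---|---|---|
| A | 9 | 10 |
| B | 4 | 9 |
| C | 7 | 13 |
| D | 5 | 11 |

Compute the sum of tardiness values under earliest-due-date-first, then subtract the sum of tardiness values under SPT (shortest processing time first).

EDD (increasing due date): B A D C.
B: 0→4, due 9, tardiness 0
A: 4→13, due 10, tardiness 3
D: 13→18, due 11, tardiness 7
C: 18→25, due 13, tardiness 12
Sum = 0+3+7+12 = 22.
SPT (increasing processing time): B D C A.
B: 0→4, due 9, tardiness 0
D: 4→9, due 11, tardiness 0
C: 9→16, due 13, tardiness 3
A: 16→25, due 10, tardiness 15
Sum = 0+0+3+15 = 18.
Difference = 22 − 18 = 4.

4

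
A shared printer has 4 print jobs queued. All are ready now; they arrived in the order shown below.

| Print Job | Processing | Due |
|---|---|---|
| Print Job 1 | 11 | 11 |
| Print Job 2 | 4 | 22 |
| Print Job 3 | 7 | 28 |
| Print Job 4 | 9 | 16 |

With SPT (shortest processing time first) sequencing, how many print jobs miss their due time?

SPT (increasing processing time): Print Job 2 Print Job 3 Print Job 4 Print Job 1.
Print Job 2: 0→4, due 22, tardiness 0
Print Job 3: 4→11, due 28, tardiness 0
Print Job 4: 11→20, due 16, tardiness 4
Print Job 1: 20→31, due 11, tardiness 20
Late print jobs: 2.

2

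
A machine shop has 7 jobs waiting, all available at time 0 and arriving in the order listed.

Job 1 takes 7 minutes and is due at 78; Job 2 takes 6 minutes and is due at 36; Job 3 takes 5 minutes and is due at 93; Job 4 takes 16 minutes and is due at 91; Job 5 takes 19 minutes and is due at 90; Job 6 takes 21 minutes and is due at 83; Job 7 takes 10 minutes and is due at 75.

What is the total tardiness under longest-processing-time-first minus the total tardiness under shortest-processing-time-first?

42

LPT (decreasing processing time): Job 6 Job 5 Job 4 Job 7 Job 1 Job 2 Job 3.
Job 6: 0→21, due 83, tardiness 0
Job 5: 21→40, due 90, tardiness 0
Job 4: 40→56, due 91, tardiness 0
Job 7: 56→66, due 75, tardiness 0
Job 1: 66→73, due 78, tardiness 0
Job 2: 73→79, due 36, tardiness 43
Job 3: 79→84, due 93, tardiness 0
Sum = 0+0+0+0+0+43+0 = 43.
SPT (increasing processing time): Job 3 Job 2 Job 1 Job 7 Job 4 Job 5 Job 6.
Job 3: 0→5, due 93, tardiness 0
Job 2: 5→11, due 36, tardiness 0
Job 1: 11→18, due 78, tardiness 0
Job 7: 18→28, due 75, tardiness 0
Job 4: 28→44, due 91, tardiness 0
Job 5: 44→63, due 90, tardiness 0
Job 6: 63→84, due 83, tardiness 1
Sum = 0+0+0+0+0+0+1 = 1.
Difference = 43 − 1 = 42.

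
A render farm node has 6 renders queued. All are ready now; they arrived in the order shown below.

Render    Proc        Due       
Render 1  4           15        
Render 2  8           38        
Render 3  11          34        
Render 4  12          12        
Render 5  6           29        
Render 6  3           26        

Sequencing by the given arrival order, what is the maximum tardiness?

23

FIFO (arrival order): Render 1 Render 2 Render 3 Render 4 Render 5 Render 6.
Render 1: 0→4, due 15, tardiness 0
Render 2: 4→12, due 38, tardiness 0
Render 3: 12→23, due 34, tardiness 0
Render 4: 23→35, due 12, tardiness 23
Render 5: 35→41, due 29, tardiness 12
Render 6: 41→44, due 26, tardiness 18
Maximum = 23.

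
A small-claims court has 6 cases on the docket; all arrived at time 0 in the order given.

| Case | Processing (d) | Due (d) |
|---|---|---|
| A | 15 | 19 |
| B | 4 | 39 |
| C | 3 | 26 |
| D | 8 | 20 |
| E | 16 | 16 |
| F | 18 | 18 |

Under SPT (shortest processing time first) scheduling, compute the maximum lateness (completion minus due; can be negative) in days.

46

SPT (increasing processing time): C B D A E F.
C: 0→3, due 26, lateness -23
B: 3→7, due 39, lateness -32
D: 7→15, due 20, lateness -5
A: 15→30, due 19, lateness 11
E: 30→46, due 16, lateness 30
F: 46→64, due 18, lateness 46
Maximum = 46.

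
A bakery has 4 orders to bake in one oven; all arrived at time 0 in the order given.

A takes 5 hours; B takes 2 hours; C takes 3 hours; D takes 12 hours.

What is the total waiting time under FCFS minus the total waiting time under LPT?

-27

FIFO (arrival order): A B C D.
A: waits 0, runs 0→5
B: waits 5, runs 5→7
C: waits 7, runs 7→10
D: waits 10, runs 10→22
Sum = 0+5+7+10 = 22.
LPT (decreasing processing time): D A C B.
D: waits 0, runs 0→12
A: waits 12, runs 12→17
C: waits 17, runs 17→20
B: waits 20, runs 20→22
Sum = 0+12+17+20 = 49.
Difference = 22 − 49 = -27.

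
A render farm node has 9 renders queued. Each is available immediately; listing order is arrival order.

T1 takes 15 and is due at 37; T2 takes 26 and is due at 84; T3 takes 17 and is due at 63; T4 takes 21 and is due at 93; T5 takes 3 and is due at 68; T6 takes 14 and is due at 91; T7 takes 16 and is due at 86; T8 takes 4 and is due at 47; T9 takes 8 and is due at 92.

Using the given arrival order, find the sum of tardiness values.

146

FIFO (arrival order): T1 T2 T3 T4 T5 T6 T7 T8 T9.
T1: 0→15, due 37, tardiness 0
T2: 15→41, due 84, tardiness 0
T3: 41→58, due 63, tardiness 0
T4: 58→79, due 93, tardiness 0
T5: 79→82, due 68, tardiness 14
T6: 82→96, due 91, tardiness 5
T7: 96→112, due 86, tardiness 26
T8: 112→116, due 47, tardiness 69
T9: 116→124, due 92, tardiness 32
Sum = 0+0+0+0+14+5+26+69+32 = 146.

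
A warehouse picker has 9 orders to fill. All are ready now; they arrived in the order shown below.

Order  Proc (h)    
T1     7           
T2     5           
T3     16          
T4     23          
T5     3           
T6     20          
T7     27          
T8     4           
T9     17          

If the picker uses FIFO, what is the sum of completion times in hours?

FIFO (arrival order): T1 T2 T3 T4 T5 T6 T7 T8 T9.
T1: 0→7
T2: 7→12
T3: 12→28
T4: 28→51
T5: 51→54
T6: 54→74
T7: 74→101
T8: 101→105
T9: 105→122
Sum = 7+12+28+51+54+74+101+105+122 = 554.

554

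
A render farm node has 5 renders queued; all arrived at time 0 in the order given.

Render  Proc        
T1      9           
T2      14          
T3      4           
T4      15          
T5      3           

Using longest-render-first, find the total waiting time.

LPT (decreasing processing time): T4 T2 T1 T3 T5.
T4: waits 0, runs 0→15
T2: waits 15, runs 15→29
T1: waits 29, runs 29→38
T3: waits 38, runs 38→42
T5: waits 42, runs 42→45
Sum = 0+15+29+38+42 = 124.

124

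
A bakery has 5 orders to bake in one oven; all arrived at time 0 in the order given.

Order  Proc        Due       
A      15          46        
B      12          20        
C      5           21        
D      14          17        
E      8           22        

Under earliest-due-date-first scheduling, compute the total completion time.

EDD (increasing due date): D B C E A.
D: 0→14
B: 14→26
C: 26→31
E: 31→39
A: 39→54
Sum = 14+26+31+39+54 = 164.

164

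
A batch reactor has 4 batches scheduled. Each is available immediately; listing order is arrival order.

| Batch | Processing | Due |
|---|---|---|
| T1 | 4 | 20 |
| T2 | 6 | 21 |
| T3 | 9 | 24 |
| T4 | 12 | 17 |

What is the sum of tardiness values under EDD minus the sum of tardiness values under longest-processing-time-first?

-9

EDD (increasing due date): T4 T1 T2 T3.
T4: 0→12, due 17, tardiness 0
T1: 12→16, due 20, tardiness 0
T2: 16→22, due 21, tardiness 1
T3: 22→31, due 24, tardiness 7
Sum = 0+0+1+7 = 8.
LPT (decreasing processing time): T4 T3 T2 T1.
T4: 0→12, due 17, tardiness 0
T3: 12→21, due 24, tardiness 0
T2: 21→27, due 21, tardiness 6
T1: 27→31, due 20, tardiness 11
Sum = 0+0+6+11 = 17.
Difference = 8 − 17 = -9.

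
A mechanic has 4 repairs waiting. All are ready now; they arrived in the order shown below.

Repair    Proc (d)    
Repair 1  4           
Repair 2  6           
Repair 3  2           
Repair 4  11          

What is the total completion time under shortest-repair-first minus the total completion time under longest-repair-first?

-29

SPT (increasing processing time): Repair 3 Repair 1 Repair 2 Repair 4.
Repair 3: 0→2
Repair 1: 2→6
Repair 2: 6→12
Repair 4: 12→23
Sum = 2+6+12+23 = 43.
LPT (decreasing processing time): Repair 4 Repair 2 Repair 1 Repair 3.
Repair 4: 0→11
Repair 2: 11→17
Repair 1: 17→21
Repair 3: 21→23
Sum = 11+17+21+23 = 72.
Difference = 43 − 72 = -29.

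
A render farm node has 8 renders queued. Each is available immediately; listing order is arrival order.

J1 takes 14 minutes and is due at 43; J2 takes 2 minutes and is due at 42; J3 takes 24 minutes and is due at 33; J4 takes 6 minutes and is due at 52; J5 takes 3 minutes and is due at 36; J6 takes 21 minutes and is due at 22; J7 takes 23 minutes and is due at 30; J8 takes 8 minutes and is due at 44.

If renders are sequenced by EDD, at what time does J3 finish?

EDD (increasing due date): J6 J7 J3 J5 J2 J1 J8 J4.
J6: 0→21
J7: 21→44
J3: 44→68

68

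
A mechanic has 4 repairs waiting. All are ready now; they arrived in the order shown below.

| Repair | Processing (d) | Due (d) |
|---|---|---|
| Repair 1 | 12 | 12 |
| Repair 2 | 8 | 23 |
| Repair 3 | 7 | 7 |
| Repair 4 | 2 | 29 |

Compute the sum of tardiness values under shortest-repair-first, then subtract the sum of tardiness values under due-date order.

SPT (increasing processing time): Repair 4 Repair 3 Repair 2 Repair 1.
Repair 4: 0→2, due 29, tardiness 0
Repair 3: 2→9, due 7, tardiness 2
Repair 2: 9→17, due 23, tardiness 0
Repair 1: 17→29, due 12, tardiness 17
Sum = 0+2+0+17 = 19.
EDD (increasing due date): Repair 3 Repair 1 Repair 2 Repair 4.
Repair 3: 0→7, due 7, tardiness 0
Repair 1: 7→19, due 12, tardiness 7
Repair 2: 19→27, due 23, tardiness 4
Repair 4: 27→29, due 29, tardiness 0
Sum = 0+7+4+0 = 11.
Difference = 19 − 11 = 8.

8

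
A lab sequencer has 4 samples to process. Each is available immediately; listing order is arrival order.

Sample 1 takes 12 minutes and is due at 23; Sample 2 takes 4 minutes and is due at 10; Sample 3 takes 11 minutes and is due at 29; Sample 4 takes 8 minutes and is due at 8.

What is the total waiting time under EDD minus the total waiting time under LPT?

EDD (increasing due date): Sample 4 Sample 2 Sample 1 Sample 3.
Sample 4: waits 0, runs 0→8
Sample 2: waits 8, runs 8→12
Sample 1: waits 12, runs 12→24
Sample 3: waits 24, runs 24→35
Sum = 0+8+12+24 = 44.
LPT (decreasing processing time): Sample 1 Sample 3 Sample 4 Sample 2.
Sample 1: waits 0, runs 0→12
Sample 3: waits 12, runs 12→23
Sample 4: waits 23, runs 23→31
Sample 2: waits 31, runs 31→35
Sum = 0+12+23+31 = 66.
Difference = 44 − 66 = -22.

-22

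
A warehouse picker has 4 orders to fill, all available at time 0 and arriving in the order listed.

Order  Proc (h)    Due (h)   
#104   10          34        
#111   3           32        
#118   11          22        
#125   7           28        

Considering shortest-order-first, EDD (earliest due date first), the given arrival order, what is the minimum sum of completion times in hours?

64

SPT (increasing processing time): #111 #125 #104 #118.
#111: 0→3
#125: 3→10
#104: 10→20
#118: 20→31
Sum = 3+10+20+31 = 64.
EDD (increasing due date): #118 #125 #111 #104.
#118: 0→11
#125: 11→18
#111: 18→21
#104: 21→31
Sum = 11+18+21+31 = 81.
FIFO (arrival order): #104 #111 #118 #125.
#104: 0→10
#111: 10→13
#118: 13→24
#125: 24→31
Sum = 10+13+24+31 = 78.
SPT 64, EDD 81, FIFO 78 → minimum 64.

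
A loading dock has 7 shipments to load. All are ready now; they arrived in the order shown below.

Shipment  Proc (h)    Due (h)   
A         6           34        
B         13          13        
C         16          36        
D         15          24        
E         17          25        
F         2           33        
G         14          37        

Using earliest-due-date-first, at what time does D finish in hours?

28

EDD (increasing due date): B D E F A C G.
B: 0→13
D: 13→28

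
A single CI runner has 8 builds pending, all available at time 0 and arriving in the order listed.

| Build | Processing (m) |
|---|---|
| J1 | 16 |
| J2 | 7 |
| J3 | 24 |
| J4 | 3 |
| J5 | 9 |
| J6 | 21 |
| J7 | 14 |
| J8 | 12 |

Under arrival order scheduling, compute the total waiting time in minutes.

FIFO (arrival order): J1 J2 J3 J4 J5 J6 J7 J8.
J1: waits 0, runs 0→16
J2: waits 16, runs 16→23
J3: waits 23, runs 23→47
J4: waits 47, runs 47→50
J5: waits 50, runs 50→59
J6: waits 59, runs 59→80
J7: waits 80, runs 80→94
J8: waits 94, runs 94→106
Sum = 0+16+23+47+50+59+80+94 = 369.

369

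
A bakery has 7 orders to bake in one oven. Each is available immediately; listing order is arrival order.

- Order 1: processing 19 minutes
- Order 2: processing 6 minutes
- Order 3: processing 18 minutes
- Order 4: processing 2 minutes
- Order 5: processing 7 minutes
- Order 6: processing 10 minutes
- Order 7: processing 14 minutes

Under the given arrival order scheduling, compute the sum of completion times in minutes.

322

FIFO (arrival order): Order 1 Order 2 Order 3 Order 4 Order 5 Order 6 Order 7.
Order 1: 0→19
Order 2: 19→25
Order 3: 25→43
Order 4: 43→45
Order 5: 45→52
Order 6: 52→62
Order 7: 62→76
Sum = 19+25+43+45+52+62+76 = 322.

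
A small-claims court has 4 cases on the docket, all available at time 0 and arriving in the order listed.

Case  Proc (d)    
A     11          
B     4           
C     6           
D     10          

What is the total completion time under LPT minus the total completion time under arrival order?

12

LPT (decreasing processing time): A D C B.
A: 0→11
D: 11→21
C: 21→27
B: 27→31
Sum = 11+21+27+31 = 90.
FIFO (arrival order): A B C D.
A: 0→11
B: 11→15
C: 15→21
D: 21→31
Sum = 11+15+21+31 = 78.
Difference = 90 − 78 = 12.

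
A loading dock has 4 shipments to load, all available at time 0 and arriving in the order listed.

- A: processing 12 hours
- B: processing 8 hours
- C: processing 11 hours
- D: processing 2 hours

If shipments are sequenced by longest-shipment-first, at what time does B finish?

LPT (decreasing processing time): A C B D.
A: 0→12
C: 12→23
B: 23→31

31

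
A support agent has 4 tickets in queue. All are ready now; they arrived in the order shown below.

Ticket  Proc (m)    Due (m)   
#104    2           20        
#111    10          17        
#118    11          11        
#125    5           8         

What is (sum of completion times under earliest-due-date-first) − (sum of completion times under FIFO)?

10

EDD (increasing due date): #125 #118 #111 #104.
#125: 0→5
#118: 5→16
#111: 16→26
#104: 26→28
Sum = 5+16+26+28 = 75.
FIFO (arrival order): #104 #111 #118 #125.
#104: 0→2
#111: 2→12
#118: 12→23
#125: 23→28
Sum = 2+12+23+28 = 65.
Difference = 75 − 65 = 10.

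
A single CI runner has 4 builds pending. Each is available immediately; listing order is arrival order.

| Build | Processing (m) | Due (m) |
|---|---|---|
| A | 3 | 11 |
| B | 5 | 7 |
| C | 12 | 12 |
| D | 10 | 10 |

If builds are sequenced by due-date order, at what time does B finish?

EDD (increasing due date): B D A C.
B: 0→5

5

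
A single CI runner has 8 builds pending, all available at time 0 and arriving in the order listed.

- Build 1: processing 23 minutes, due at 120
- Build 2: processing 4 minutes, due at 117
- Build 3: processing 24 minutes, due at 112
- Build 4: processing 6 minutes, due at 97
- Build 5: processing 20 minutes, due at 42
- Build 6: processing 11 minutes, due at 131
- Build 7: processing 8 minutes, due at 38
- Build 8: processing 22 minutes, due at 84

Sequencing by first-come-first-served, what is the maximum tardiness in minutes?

FIFO (arrival order): Build 1 Build 2 Build 3 Build 4 Build 5 Build 6 Build 7 Build 8.
Build 1: 0→23, due 120, tardiness 0
Build 2: 23→27, due 117, tardiness 0
Build 3: 27→51, due 112, tardiness 0
Build 4: 51→57, due 97, tardiness 0
Build 5: 57→77, due 42, tardiness 35
Build 6: 77→88, due 131, tardiness 0
Build 7: 88→96, due 38, tardiness 58
Build 8: 96→118, due 84, tardiness 34
Maximum = 58.

58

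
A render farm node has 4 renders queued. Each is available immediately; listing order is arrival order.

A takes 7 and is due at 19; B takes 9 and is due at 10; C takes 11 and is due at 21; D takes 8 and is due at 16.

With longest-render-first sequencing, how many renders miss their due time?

LPT (decreasing processing time): C B D A.
C: 0→11, due 21, tardiness 0
B: 11→20, due 10, tardiness 10
D: 20→28, due 16, tardiness 12
A: 28→35, due 19, tardiness 16
Late renders: 3.

3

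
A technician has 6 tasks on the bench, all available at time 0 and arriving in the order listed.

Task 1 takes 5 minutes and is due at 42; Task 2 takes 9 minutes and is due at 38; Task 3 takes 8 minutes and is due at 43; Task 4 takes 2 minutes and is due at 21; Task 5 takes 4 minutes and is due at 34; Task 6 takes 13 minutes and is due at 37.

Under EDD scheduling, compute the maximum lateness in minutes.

-2

EDD (increasing due date): Task 4 Task 5 Task 6 Task 2 Task 1 Task 3.
Task 4: 0→2, due 21, lateness -19
Task 5: 2→6, due 34, lateness -28
Task 6: 6→19, due 37, lateness -18
Task 2: 19→28, due 38, lateness -10
Task 1: 28→33, due 42, lateness -9
Task 3: 33→41, due 43, lateness -2
Maximum = -2.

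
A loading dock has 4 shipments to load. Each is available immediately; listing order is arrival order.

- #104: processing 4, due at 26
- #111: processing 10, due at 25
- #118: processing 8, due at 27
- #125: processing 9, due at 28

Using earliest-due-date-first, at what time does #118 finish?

22

EDD (increasing due date): #111 #104 #118 #125.
#111: 0→10
#104: 10→14
#118: 14→22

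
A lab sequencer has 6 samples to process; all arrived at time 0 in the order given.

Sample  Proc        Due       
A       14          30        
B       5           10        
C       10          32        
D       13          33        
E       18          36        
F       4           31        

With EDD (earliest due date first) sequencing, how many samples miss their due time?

3

EDD (increasing due date): B A F C D E.
B: 0→5, due 10, tardiness 0
A: 5→19, due 30, tardiness 0
F: 19→23, due 31, tardiness 0
C: 23→33, due 32, tardiness 1
D: 33→46, due 33, tardiness 13
E: 46→64, due 36, tardiness 28
Late samples: 3.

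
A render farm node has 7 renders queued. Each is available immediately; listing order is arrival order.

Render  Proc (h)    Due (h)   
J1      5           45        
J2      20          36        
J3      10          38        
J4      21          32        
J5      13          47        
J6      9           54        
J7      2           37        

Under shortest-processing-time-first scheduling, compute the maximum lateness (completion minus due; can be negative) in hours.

SPT (increasing processing time): J7 J1 J6 J3 J5 J2 J4.
J7: 0→2, due 37, lateness -35
J1: 2→7, due 45, lateness -38
J6: 7→16, due 54, lateness -38
J3: 16→26, due 38, lateness -12
J5: 26→39, due 47, lateness -8
J2: 39→59, due 36, lateness 23
J4: 59→80, due 32, lateness 48
Maximum = 48.

48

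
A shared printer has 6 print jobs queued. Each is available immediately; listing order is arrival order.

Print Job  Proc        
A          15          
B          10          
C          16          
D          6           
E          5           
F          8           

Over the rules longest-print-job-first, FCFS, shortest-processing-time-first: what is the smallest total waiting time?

LPT (decreasing processing time): C A B F D E.
C: waits 0, runs 0→16
A: waits 16, runs 16→31
B: waits 31, runs 31→41
F: waits 41, runs 41→49
D: waits 49, runs 49→55
E: waits 55, runs 55→60
Sum = 0+16+31+41+49+55 = 192.
FIFO (arrival order): A B C D E F.
A: waits 0, runs 0→15
B: waits 15, runs 15→25
C: waits 25, runs 25→41
D: waits 41, runs 41→47
E: waits 47, runs 47→52
F: waits 52, runs 52→60
Sum = 0+15+25+41+47+52 = 180.
SPT (increasing processing time): E D F B A C.
E: waits 0, runs 0→5
D: waits 5, runs 5→11
F: waits 11, runs 11→19
B: waits 19, runs 19→29
A: waits 29, runs 29→44
C: waits 44, runs 44→60
Sum = 0+5+11+19+29+44 = 108.
LPT 192, FIFO 180, SPT 108 → minimum 108.

108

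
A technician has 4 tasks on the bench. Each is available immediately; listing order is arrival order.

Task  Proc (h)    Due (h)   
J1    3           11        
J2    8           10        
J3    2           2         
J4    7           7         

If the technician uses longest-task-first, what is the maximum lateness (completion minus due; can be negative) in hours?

LPT (decreasing processing time): J2 J4 J1 J3.
J2: 0→8, due 10, lateness -2
J4: 8→15, due 7, lateness 8
J1: 15→18, due 11, lateness 7
J3: 18→20, due 2, lateness 18
Maximum = 18.

18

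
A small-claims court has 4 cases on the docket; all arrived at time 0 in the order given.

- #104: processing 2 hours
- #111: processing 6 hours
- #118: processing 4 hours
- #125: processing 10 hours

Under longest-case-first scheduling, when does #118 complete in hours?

LPT (decreasing processing time): #125 #111 #118 #104.
#125: 0→10
#111: 10→16
#118: 16→20

20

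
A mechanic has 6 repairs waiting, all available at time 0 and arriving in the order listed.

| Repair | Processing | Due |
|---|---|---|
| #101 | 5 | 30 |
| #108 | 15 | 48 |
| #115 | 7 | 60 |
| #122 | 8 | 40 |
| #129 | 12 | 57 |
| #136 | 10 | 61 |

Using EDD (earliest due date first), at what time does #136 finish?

EDD (increasing due date): #101 #122 #108 #129 #115 #136.
#101: 0→5
#122: 5→13
#108: 13→28
#129: 28→40
#115: 40→47
#136: 47→57

57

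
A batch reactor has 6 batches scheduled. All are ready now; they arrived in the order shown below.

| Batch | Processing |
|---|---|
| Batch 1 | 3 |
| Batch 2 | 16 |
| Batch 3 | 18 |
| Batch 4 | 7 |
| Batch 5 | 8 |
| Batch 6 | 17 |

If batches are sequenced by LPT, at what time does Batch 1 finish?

69

LPT (decreasing processing time): Batch 3 Batch 6 Batch 2 Batch 5 Batch 4 Batch 1.
Batch 3: 0→18
Batch 6: 18→35
Batch 2: 35→51
Batch 5: 51→59
Batch 4: 59→66
Batch 1: 66→69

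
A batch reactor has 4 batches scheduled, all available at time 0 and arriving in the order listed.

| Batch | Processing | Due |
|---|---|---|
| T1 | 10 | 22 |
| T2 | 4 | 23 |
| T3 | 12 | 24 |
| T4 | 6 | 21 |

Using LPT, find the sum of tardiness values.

16

LPT (decreasing processing time): T3 T1 T4 T2.
T3: 0→12, due 24, tardiness 0
T1: 12→22, due 22, tardiness 0
T4: 22→28, due 21, tardiness 7
T2: 28→32, due 23, tardiness 9
Sum = 0+0+7+9 = 16.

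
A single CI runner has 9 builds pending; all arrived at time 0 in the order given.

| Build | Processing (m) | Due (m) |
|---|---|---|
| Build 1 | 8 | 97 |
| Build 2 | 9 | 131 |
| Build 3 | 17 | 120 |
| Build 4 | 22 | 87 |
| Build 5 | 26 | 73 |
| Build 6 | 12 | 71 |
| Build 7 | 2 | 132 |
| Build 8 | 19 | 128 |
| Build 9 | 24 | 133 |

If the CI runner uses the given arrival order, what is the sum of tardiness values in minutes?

FIFO (arrival order): Build 1 Build 2 Build 3 Build 4 Build 5 Build 6 Build 7 Build 8 Build 9.
Build 1: 0→8, due 97, tardiness 0
Build 2: 8→17, due 131, tardiness 0
Build 3: 17→34, due 120, tardiness 0
Build 4: 34→56, due 87, tardiness 0
Build 5: 56→82, due 73, tardiness 9
Build 6: 82→94, due 71, tardiness 23
Build 7: 94→96, due 132, tardiness 0
Build 8: 96→115, due 128, tardiness 0
Build 9: 115→139, due 133, tardiness 6
Sum = 0+0+0+0+9+23+0+0+6 = 38.

38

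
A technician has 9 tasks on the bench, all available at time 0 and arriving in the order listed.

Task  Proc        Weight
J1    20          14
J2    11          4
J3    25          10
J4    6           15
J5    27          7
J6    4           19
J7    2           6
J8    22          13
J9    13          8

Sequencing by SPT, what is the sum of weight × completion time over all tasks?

SPT (increasing processing time): J7 J6 J4 J2 J9 J1 J8 J3 J5.
J7: finishes 2, weight 6, w·C = 12
J6: finishes 6, weight 19, w·C = 114
J4: finishes 12, weight 15, w·C = 180
J2: finishes 23, weight 4, w·C = 92
J9: finishes 36, weight 8, w·C = 288
J1: finishes 56, weight 14, w·C = 784
J8: finishes 78, weight 13, w·C = 1014
J3: finishes 103, weight 10, w·C = 1030
J5: finishes 130, weight 7, w·C = 910
Sum = 12+114+180+92+288+784+1014+1030+910 = 4424.

4424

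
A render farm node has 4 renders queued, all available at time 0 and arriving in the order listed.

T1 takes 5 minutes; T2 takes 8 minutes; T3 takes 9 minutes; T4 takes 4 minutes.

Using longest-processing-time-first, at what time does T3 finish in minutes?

9

LPT (decreasing processing time): T3 T2 T1 T4.
T3: 0→9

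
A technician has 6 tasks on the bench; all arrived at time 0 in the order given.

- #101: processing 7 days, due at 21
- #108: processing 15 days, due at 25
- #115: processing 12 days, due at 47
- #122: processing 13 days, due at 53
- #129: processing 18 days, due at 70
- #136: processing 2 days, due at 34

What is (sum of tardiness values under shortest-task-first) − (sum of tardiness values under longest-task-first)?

SPT (increasing processing time): #136 #101 #115 #122 #108 #129.
#136: 0→2, due 34, tardiness 0
#101: 2→9, due 21, tardiness 0
#115: 9→21, due 47, tardiness 0
#122: 21→34, due 53, tardiness 0
#108: 34→49, due 25, tardiness 24
#129: 49→67, due 70, tardiness 0
Sum = 0+0+0+0+24+0 = 24.
LPT (decreasing processing time): #129 #108 #122 #115 #101 #136.
#129: 0→18, due 70, tardiness 0
#108: 18→33, due 25, tardiness 8
#122: 33→46, due 53, tardiness 0
#115: 46→58, due 47, tardiness 11
#101: 58→65, due 21, tardiness 44
#136: 65→67, due 34, tardiness 33
Sum = 0+8+0+11+44+33 = 96.
Difference = 24 − 96 = -72.

-72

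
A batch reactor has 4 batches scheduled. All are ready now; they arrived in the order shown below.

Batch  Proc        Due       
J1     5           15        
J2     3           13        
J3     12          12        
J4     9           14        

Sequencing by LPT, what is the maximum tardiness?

16

LPT (decreasing processing time): J3 J4 J1 J2.
J3: 0→12, due 12, tardiness 0
J4: 12→21, due 14, tardiness 7
J1: 21→26, due 15, tardiness 11
J2: 26→29, due 13, tardiness 16
Maximum = 16.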